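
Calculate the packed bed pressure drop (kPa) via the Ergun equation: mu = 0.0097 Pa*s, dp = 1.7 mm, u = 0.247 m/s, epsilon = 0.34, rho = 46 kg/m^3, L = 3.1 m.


dp = 1.7 mm = 0.0017 m
Viscous term = 150*0.0097*0.247*(1-0.34)^2 / (0.0017^2*0.34^3) = 1378200
Inertial term = 1.75*46*0.247^2*(1-0.34) / (0.0017*0.34^3) = 48511.9
dP/L = 1378200 + 48511.9 = 1426710 Pa/m
dP = 1426710 * 3.1 / 1000 = 4423 kPa

4423 kPa


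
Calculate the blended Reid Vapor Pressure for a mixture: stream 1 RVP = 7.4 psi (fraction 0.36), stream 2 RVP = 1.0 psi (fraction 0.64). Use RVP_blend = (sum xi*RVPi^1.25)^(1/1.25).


Chevron index: RVP_blend = (sum xi*RVPi^1.25)^(1/1.25)
RVP^1.25 terms: 0.36 * 7.4^1.25 + 0.64 * 1.0^1.25 = 5.03382
RVP_blend = 5.03382^(1/1.25) = 3.643

3.643 psi


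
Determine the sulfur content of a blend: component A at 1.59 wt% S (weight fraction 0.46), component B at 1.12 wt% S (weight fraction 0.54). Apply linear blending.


Linear sulfur blending: S_blend = x1*S1 + x2*S2
Contribution 1: 0.46 * 1.59 = 0.7314 wt%
Contribution 2: 0.54 * 1.12 = 0.6048 wt%
S_blend = 0.7314 + 0.6048 = 1.3362

1.3362 wt%


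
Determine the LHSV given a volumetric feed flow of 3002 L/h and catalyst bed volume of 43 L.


LHSV = volumetric feed rate / catalyst volume
= 3002 L/h / 43 L
= 69.81 h^-1

69.81 h^-1


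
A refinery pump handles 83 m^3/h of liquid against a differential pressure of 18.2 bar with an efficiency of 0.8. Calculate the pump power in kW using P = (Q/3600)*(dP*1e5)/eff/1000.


Q = 83 / 3600 = 0.0230556 m^3/s
P = 0.0230556 * (18.2 * 1e5) / 0.8 / 1000 = 52.45

52.45 kW


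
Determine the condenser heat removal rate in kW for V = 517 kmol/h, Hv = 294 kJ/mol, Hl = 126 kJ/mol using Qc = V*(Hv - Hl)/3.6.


Qc = 517 * (294 - 126) / 3.6 = 517 * 168 / 3.6 = 24130

24130 kW


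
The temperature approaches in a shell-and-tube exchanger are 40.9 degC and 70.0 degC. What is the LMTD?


LMTD = (dT1 - dT2) / ln(dT1/dT2)
= (40.9 - 70.0) / ln(40.9 / 70.0) = -29.1 / -0.537365 = 54.15

54.15 degC


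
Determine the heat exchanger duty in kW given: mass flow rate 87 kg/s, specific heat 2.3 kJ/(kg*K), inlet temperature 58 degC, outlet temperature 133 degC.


Q = m_dot * cp * delta_T
delta_T = 133 - 58 = 75 K
Q = 87 * 2.3 * 75
= 200.1 * 75
= 15007.5 kW

15007.5 kW


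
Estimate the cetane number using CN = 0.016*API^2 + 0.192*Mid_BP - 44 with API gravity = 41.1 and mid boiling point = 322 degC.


CN = 0.016 * 41.1^2 + 0.192 * 322 - 44
CN = 27.02736 + 61.824 - 44 = 44.85136

44.85136


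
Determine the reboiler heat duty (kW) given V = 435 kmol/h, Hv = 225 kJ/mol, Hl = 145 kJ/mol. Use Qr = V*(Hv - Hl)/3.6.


Qr = 435 * (225 - 145) / 3.6 = 435 * 80 / 3.6 = 9667

9667 kW


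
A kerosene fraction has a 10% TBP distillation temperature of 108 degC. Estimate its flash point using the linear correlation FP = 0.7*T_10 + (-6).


FP = 0.7 * 108 + (-6) = 69.6

69.6 degC


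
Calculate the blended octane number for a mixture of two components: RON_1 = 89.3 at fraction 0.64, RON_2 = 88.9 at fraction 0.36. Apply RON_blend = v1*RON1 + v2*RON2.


Linear blending: RON_blend = sum(vi * RONi)
Contribution 1: 0.64 * 89.3 = 57.152
Contribution 2: 0.36 * 88.9 = 32.004
RON_blend = 57.152 + 32.004 = 89.156

89.156


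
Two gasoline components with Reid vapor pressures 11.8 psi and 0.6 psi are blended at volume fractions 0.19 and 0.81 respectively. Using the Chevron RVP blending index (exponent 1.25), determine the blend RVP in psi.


Chevron index: RVP_blend = (sum xi*RVPi^1.25)^(1/1.25)
RVP^1.25 terms: 0.19 * 11.8^1.25 + 0.81 * 0.6^1.25 = 4.58307
RVP_blend = 4.58307^(1/1.25) = 3.380

3.380 psi


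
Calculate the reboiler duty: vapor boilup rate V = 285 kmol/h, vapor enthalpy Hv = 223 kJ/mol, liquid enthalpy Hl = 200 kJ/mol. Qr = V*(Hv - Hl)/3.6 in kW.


Qr = 285 * (223 - 200) / 3.6 = 285 * 23 / 3.6 = 1821

1821 kW


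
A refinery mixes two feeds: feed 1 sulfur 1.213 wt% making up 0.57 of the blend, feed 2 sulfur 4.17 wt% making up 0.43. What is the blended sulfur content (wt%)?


Linear sulfur blending: S_blend = x1*S1 + x2*S2
Contribution 1: 0.57 * 1.213 = 0.69141 wt%
Contribution 2: 0.43 * 4.17 = 1.7931 wt%
S_blend = 0.69141 + 1.7931 = 2.48451

2.48451 wt%


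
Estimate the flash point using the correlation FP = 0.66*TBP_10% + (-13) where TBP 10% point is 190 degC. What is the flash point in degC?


FP = 0.66 * 190 + (-13) = 112.4

112.4 degC


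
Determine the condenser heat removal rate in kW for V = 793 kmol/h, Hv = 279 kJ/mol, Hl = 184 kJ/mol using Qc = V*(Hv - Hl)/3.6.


Qc = 793 * (279 - 184) / 3.6 = 793 * 95 / 3.6 = 20930

20930 kW


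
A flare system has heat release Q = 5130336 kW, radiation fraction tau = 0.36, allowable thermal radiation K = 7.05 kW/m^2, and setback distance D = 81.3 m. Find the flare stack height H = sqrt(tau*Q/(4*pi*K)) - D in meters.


tau*Q/(4*pi*K) = 0.36 * 5130336 / (4 * pi * 7.05) = 20847.3
sqrt(20847.3) = 144.386
H = 144.386 - 81.3 = 63.09

63.09 m


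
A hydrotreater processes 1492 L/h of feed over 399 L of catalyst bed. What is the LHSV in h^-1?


LHSV = volumetric feed rate / catalyst volume
= 1492 L/h / 399 L
= 3.739 h^-1

3.739 h^-1


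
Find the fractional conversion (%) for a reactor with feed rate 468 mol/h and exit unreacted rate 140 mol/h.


X = (F_in - F_out) / F_in * 100
Moles reacted = 468 - 140 = 328
X = 328 / 468 * 100
= 0.7009 * 100
= 70.09 %

70.09 %


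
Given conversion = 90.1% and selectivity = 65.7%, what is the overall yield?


Overall yield = conversion (%) * selectivity (%) / 100
Conversion = 90.1%, Selectivity = 65.7%
Y = 90.1 * 65.7 / 100
= 59.1957 %

59.1957 %


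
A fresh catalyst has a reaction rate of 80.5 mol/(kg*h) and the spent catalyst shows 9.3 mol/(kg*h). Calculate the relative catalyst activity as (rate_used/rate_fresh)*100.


Activity (%) = (rate_used / rate_fresh) * 100
rate_used = 9.3, rate_fresh = 80.5
= (9.3 / 80.5) * 100
= 0.1155 * 100 = 11.55

11.55 %


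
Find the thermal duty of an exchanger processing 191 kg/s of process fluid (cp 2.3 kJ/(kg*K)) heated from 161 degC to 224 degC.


Q = m_dot * cp * delta_T
delta_T = 224 - 161 = 63 K
Q = 191 * 2.3 * 63
= 439.3 * 63
= 27675.9 kW

27675.9 kW


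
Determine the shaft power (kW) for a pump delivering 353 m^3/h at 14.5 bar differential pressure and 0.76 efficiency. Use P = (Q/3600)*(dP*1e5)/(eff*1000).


Q = 353 / 3600 = 0.0980556 m^3/s
P = 0.0980556 * (14.5 * 1e5) / 0.76 / 1000 = 187.1

187.1 kW


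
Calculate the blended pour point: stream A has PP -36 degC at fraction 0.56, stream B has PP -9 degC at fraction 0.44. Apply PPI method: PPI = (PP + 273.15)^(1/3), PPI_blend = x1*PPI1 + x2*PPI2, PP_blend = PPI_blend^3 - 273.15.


PPI_1 = (-36 + 273.15)^(1/3) = 6.189768
PPI_2 = (-9 + 273.15)^(1/3) = 6.416283
PPI_blend = 0.56 * 6.189768 + 0.44 * 6.416283 = 6.289435
PP_blend = 6.289435^3 - 273.15 = 248.7911 - 273.15 = -24.36

-24.36 degC


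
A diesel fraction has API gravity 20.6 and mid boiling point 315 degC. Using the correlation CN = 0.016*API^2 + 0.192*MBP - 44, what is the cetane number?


CN = 0.016 * 20.6^2 + 0.192 * 315 - 44
CN = 6.78976 + 60.48 - 44 = 23.26976

23.26976


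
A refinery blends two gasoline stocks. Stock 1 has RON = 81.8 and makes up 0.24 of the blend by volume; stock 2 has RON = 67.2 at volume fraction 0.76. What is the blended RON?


Linear blending: RON_blend = sum(vi * RONi)
Contribution 1: 0.24 * 81.8 = 19.632
Contribution 2: 0.76 * 67.2 = 51.072
RON_blend = 19.632 + 51.072 = 70.704

70.704


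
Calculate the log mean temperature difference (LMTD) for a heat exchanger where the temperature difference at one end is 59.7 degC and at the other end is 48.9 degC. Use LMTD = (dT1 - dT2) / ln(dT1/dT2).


LMTD = (dT1 - dT2) / ln(dT1/dT2)
= (59.7 - 48.9) / ln(59.7 / 48.9) = 10.8 / 0.199555 = 54.12

54.12 degC


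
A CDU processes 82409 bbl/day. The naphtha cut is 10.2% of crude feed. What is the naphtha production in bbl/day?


Crude throughput = 82409 bbl/day
Fraction yield = 10.2%
yield = throughput * fraction / 100
yield = 82409 * 10.2 / 100 = 8405.718

8405.718 bbl/day


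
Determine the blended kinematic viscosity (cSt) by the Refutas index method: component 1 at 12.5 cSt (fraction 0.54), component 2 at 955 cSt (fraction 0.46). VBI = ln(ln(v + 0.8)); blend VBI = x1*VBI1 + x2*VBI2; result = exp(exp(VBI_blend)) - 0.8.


Refutas method: VBN_i = 14.534*ln(ln(visc_i + 0.8)) + 10.975, blended linearly by mass fraction; since VBN is linear in VBI_i = ln(ln(visc_i + 0.8)) and the fractions sum to 1, blend VBI directly: visc = exp(exp(VBI_blend)) - 0.8
VBI_1 = ln(ln(12.5 + 0.8)) = 0.950794
VBI_2 = ln(ln(955 + 0.8)) = 1.92608
VBI_blend = 0.54 * 0.950794 + 0.46 * 1.92608 = 1.39943
visc_blend = exp(exp(1.39943)) - 0.8 = 56.76

56.76 cSt


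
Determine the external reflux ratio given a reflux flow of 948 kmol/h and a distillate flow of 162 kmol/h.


Reflux ratio definition: R = L / D (liquid returned / distillate withdrawn)
L = 948 kmol/h, D = 162 kmol/h
R = 948 / 162 = 5.852

5.852


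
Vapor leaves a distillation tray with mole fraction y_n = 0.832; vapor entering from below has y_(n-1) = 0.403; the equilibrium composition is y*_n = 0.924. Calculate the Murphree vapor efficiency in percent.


Murphree vapor efficiency: EMV = (y_n - y_(n-1)) / (y*_n - y_(n-1)) * 100
EMV = (0.832 - 0.403) / (0.924 - 0.403) * 100 = 0.429 / 0.521 * 100 = 82.34

82.34 %


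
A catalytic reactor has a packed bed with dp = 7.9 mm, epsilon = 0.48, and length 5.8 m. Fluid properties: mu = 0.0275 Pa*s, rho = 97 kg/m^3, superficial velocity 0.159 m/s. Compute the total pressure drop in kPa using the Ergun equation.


dp = 7.9 mm = 0.0079 m
Viscous term = 150*0.0275*0.159*(1-0.48)^2 / (0.0079^2*0.48^3) = 25695.1
Inertial term = 1.75*97*0.159^2*(1-0.48) / (0.0079*0.48^3) = 2554.21
dP/L = 25695.1 + 2554.21 = 28249.3 Pa/m
dP = 28249.3 * 5.8 / 1000 = 163.8 kPa

163.8 kPa


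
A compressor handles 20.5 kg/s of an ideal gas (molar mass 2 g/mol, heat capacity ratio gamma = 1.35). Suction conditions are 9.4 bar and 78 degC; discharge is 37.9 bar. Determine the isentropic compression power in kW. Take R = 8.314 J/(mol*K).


Isentropic work: W = m*(gamma/(gamma-1))*(R*T1/MW)*((P2/P1)^((gamma-1)/gamma) - 1)
T1 = 78 + 273.15 = 351.15 K
Pressure ratio = 37.9 / 9.4 = 4.03191
Exponent = (1.35 - 1)/1.35 = 0.259259
(P2/P1)^exp - 1 = 4.03191^0.259259 - 1 = 0.435437
W = 20.5 * 1.35 / 0.35 * 8.314 * 351.15 / 2 * 0.435437 = 50260

50260 kW


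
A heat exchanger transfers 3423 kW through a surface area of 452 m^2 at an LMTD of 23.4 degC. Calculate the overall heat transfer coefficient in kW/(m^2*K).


From Q = U*A*LMTD, U = Q / (A * LMTD)
U = 3423 / (452 * 23.4) = 3423 / 10576.8 = 0.3236

0.3236 kW/(m^2*K)


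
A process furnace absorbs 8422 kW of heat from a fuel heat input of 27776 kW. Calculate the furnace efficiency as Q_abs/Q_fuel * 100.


Furnace efficiency = Q_absorbed / Q_fuel * 100
= 8422 / 27776 * 100 = 30.32

30.32 %


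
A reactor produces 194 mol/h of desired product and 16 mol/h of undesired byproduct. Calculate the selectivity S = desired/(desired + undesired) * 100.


Selectivity = desired / (desired + undesired) * 100
Total products = 194 + 16 = 210 mol/h
S = 194 / 210 * 100
= 0.9238 * 100
= 92.38 %

92.38 %


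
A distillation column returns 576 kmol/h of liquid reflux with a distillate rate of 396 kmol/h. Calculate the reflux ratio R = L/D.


Reflux ratio definition: R = L / D (liquid returned / distillate withdrawn)
L = 576 kmol/h, D = 396 kmol/h
R = 576 / 396 = 1.455

1.455


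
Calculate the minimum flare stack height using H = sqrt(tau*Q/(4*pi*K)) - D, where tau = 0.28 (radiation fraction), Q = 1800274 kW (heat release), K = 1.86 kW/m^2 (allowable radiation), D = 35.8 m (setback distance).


tau*Q/(4*pi*K) = 0.28 * 1800274 / (4 * pi * 1.86) = 21566.2
sqrt(21566.2) = 146.854
H = 146.854 - 35.8 = 111.1

111.1 m


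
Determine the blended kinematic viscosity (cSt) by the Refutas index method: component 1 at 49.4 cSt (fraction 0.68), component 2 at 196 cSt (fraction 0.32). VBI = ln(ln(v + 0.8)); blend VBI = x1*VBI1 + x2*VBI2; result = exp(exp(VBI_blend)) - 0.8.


Refutas method: VBN_i = 14.534*ln(ln(visc_i + 0.8)) + 10.975, blended linearly by mass fraction; since VBN is linear in VBI_i = ln(ln(visc_i + 0.8)) and the fractions sum to 1, blend VBI directly: visc = exp(exp(VBI_blend)) - 0.8
VBI_1 = ln(ln(49.4 + 0.8)) = 1.36507
VBI_2 = ln(ln(196 + 0.8)) = 1.66434
VBI_blend = 0.68 * 1.36507 + 0.32 * 1.66434 = 1.46084
visc_blend = exp(exp(1.46084)) - 0.8 = 73.61

73.61 cSt


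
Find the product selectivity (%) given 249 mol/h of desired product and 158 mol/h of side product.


Selectivity = desired / (desired + undesired) * 100
Total products = 249 + 158 = 407 mol/h
S = 249 / 407 * 100
= 0.6118 * 100
= 61.18 %

61.18 %


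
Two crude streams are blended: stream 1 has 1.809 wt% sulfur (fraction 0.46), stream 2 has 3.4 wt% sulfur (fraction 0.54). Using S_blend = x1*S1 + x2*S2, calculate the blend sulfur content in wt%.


Linear sulfur blending: S_blend = x1*S1 + x2*S2
Contribution 1: 0.46 * 1.809 = 0.83214 wt%
Contribution 2: 0.54 * 3.4 = 1.836 wt%
S_blend = 0.83214 + 1.836 = 2.66814

2.66814 wt%


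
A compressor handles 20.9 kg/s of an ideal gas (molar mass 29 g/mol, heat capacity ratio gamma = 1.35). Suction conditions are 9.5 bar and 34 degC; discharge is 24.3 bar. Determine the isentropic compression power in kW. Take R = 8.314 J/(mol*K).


Isentropic work: W = m*(gamma/(gamma-1))*(R*T1/MW)*((P2/P1)^((gamma-1)/gamma) - 1)
T1 = 34 + 273.15 = 307.15 K
Pressure ratio = 24.3 / 9.5 = 2.55789
Exponent = (1.35 - 1)/1.35 = 0.259259
(P2/P1)^exp - 1 = 2.55789^0.259259 - 1 = 0.275696
W = 20.9 * 1.35 / 0.35 * 8.314 * 307.15 / 29 * 0.275696 = 1957

1957 kW


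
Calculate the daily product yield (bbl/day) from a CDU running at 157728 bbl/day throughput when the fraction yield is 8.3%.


Crude throughput = 157728 bbl/day
Fraction yield = 8.3%
yield = throughput * fraction / 100
yield = 157728 * 8.3 / 100 = 13091.424

13091.424 bbl/day


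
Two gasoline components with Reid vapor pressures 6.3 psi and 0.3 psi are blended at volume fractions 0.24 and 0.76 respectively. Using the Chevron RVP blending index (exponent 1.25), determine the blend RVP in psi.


Chevron index: RVP_blend = (sum xi*RVPi^1.25)^(1/1.25)
RVP^1.25 terms: 0.24 * 6.3^1.25 + 0.76 * 0.3^1.25 = 2.56419
RVP_blend = 2.56419^(1/1.25) = 2.124

2.124 psi


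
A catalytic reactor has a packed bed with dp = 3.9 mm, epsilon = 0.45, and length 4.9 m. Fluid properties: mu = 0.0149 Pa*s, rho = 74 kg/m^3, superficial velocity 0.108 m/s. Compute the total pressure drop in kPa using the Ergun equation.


dp = 3.9 mm = 0.0039 m
Viscous term = 150*0.0149*0.108*(1-0.45)^2 / (0.0039^2*0.45^3) = 52681.7
Inertial term = 1.75*74*0.108^2*(1-0.45) / (0.0039*0.45^3) = 2337.64
dP/L = 52681.7 + 2337.64 = 55019.3 Pa/m
dP = 55019.3 * 4.9 / 1000 = 269.6 kPa

269.6 kPa


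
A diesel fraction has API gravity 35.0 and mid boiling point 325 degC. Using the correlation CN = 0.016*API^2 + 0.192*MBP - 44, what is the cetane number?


CN = 0.016 * 35.0^2 + 0.192 * 325 - 44
CN = 19.6 + 62.4 - 44 = 38

38


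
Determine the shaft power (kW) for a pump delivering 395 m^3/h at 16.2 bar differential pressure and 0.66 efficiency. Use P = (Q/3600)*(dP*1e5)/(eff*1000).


Q = 395 / 3600 = 0.109722 m^3/s
P = 0.109722 * (16.2 * 1e5) / 0.66 / 1000 = 269.3

269.3 kW


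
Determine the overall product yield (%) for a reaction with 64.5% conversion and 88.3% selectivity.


Overall yield = conversion (%) * selectivity (%) / 100
Conversion = 64.5%, Selectivity = 88.3%
Y = 64.5 * 88.3 / 100
= 56.9535 %

56.9535 %


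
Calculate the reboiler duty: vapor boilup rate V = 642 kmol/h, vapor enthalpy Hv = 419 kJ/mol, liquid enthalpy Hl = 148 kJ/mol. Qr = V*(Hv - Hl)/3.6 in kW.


Qr = 642 * (419 - 148) / 3.6 = 642 * 271 / 3.6 = 48330

48330 kW


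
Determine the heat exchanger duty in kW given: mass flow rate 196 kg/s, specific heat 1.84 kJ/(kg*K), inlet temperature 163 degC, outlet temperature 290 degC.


Q = m_dot * cp * delta_T
delta_T = 290 - 163 = 127 K
Q = 196 * 1.84 * 127
= 360.64 * 127
= 45801.28 kW

45801.28 kW


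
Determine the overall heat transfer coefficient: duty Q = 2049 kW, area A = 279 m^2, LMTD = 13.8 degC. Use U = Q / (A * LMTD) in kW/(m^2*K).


From Q = U*A*LMTD, U = Q / (A * LMTD)
U = 2049 / (279 * 13.8) = 2049 / 3850.2 = 0.5322

0.5322 kW/(m^2*K)


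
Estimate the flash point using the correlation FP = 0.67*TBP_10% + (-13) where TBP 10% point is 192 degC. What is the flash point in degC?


FP = 0.67 * 192 + (-13) = 115.64

115.64 degC


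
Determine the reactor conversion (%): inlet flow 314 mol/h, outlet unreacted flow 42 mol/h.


X = (F_in - F_out) / F_in * 100
Moles reacted = 314 - 42 = 272
X = 272 / 314 * 100
= 0.8662 * 100
= 86.62 %

86.62 %


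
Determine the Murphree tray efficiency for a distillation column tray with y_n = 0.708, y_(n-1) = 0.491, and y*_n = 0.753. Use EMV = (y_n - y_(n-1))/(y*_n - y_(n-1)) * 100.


Murphree vapor efficiency: EMV = (y_n - y_(n-1)) / (y*_n - y_(n-1)) * 100
EMV = (0.708 - 0.491) / (0.753 - 0.491) * 100 = 0.217 / 0.262 * 100 = 82.82

82.82 %


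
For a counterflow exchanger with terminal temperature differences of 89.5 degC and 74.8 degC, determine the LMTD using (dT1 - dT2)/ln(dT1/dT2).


LMTD = (dT1 - dT2) / ln(dT1/dT2)
= (89.5 - 74.8) / ln(89.5 / 74.8) = 14.7 / 0.179421 = 81.93

81.93 degC


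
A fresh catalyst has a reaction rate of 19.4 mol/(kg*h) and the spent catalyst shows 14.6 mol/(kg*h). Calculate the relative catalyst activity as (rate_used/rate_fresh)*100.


Activity (%) = (rate_used / rate_fresh) * 100
rate_used = 14.6, rate_fresh = 19.4
= (14.6 / 19.4) * 100
= 0.7526 * 100 = 75.26

75.26 %


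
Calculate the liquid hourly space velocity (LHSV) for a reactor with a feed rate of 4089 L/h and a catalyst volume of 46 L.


LHSV = volumetric feed rate / catalyst volume
= 4089 L/h / 46 L
= 88.89 h^-1

88.89 h^-1


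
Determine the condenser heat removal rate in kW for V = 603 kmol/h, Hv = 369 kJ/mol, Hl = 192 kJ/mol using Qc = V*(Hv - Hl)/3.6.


Qc = 603 * (369 - 192) / 3.6 = 603 * 177 / 3.6 = 29650

29650 kW


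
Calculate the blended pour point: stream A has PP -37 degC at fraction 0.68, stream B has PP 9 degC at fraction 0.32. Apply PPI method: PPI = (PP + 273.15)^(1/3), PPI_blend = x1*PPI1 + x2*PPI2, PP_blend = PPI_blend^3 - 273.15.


PPI_1 = (-37 + 273.15)^(1/3) = 6.181056
PPI_2 = (9 + 273.15)^(1/3) = 6.558835
PPI_blend = 0.68 * 6.181056 + 0.32 * 6.558835 = 6.301945
PP_blend = 6.301945^3 - 273.15 = 250.2787 - 273.15 = -22.87

-22.87 degC


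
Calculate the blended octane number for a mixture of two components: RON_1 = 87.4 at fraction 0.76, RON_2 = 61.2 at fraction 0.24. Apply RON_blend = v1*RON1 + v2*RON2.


Linear blending: RON_blend = sum(vi * RONi)
Contribution 1: 0.76 * 87.4 = 66.424
Contribution 2: 0.24 * 61.2 = 14.688
RON_blend = 66.424 + 14.688 = 81.112

81.112


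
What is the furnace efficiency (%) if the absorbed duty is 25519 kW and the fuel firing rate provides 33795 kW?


Furnace efficiency = Q_absorbed / Q_fuel * 100
= 25519 / 33795 * 100 = 75.51

75.51 %


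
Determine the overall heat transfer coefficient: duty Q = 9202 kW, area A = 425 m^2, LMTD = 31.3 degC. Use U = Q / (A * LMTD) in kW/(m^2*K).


From Q = U*A*LMTD, U = Q / (A * LMTD)
U = 9202 / (425 * 31.3) = 9202 / 13302.5 = 0.6917

0.6917 kW/(m^2*K)


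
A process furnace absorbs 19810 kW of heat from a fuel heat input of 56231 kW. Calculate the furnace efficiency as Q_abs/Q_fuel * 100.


Furnace efficiency = Q_absorbed / Q_fuel * 100
= 19810 / 56231 * 100 = 35.23

35.23 %


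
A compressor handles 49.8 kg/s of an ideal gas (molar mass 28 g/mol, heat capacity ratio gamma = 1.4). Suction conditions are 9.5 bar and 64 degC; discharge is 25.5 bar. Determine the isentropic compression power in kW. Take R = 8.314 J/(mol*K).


Isentropic work: W = m*(gamma/(gamma-1))*(R*T1/MW)*((P2/P1)^((gamma-1)/gamma) - 1)
T1 = 64 + 273.15 = 337.15 K
Pressure ratio = 25.5 / 9.5 = 2.68421
Exponent = (1.4 - 1)/1.4 = 0.285714
(P2/P1)^exp - 1 = 2.68421^0.285714 - 1 = 0.325925
W = 49.8 * 1.4 / 0.4 * 8.314 * 337.15 / 28 * 0.325925 = 5687

5687 kW


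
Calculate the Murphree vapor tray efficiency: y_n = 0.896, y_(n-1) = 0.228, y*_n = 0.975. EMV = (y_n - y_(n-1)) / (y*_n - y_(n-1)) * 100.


Murphree vapor efficiency: EMV = (y_n - y_(n-1)) / (y*_n - y_(n-1)) * 100
EMV = (0.896 - 0.228) / (0.975 - 0.228) * 100 = 0.668 / 0.747 * 100 = 89.42

89.42 %


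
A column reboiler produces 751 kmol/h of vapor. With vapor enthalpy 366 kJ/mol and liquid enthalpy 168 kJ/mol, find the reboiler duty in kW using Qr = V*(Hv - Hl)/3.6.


Qr = 751 * (366 - 168) / 3.6 = 751 * 198 / 3.6 = 41300

41300 kW


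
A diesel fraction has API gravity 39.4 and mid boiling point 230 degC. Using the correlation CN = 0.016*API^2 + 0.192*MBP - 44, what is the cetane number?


CN = 0.016 * 39.4^2 + 0.192 * 230 - 44
CN = 24.83776 + 44.16 - 44 = 24.99776

24.99776


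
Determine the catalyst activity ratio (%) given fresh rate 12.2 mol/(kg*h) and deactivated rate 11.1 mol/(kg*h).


Activity (%) = (rate_used / rate_fresh) * 100
rate_used = 11.1, rate_fresh = 12.2
= (11.1 / 12.2) * 100
= 0.9098 * 100 = 90.98

90.98 %


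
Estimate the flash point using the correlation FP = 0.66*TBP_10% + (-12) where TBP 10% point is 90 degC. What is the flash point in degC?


FP = 0.66 * 90 + (-12) = 47.4

47.4 degC


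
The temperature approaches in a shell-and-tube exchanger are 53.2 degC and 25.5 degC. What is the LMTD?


LMTD = (dT1 - dT2) / ln(dT1/dT2)
= (53.2 - 25.5) / ln(53.2 / 25.5) = 27.7 / 0.73538 = 37.67

37.67 degC


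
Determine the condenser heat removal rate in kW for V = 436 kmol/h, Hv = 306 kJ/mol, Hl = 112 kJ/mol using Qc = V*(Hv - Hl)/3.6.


Qc = 436 * (306 - 112) / 3.6 = 436 * 194 / 3.6 = 23500

23500 kW


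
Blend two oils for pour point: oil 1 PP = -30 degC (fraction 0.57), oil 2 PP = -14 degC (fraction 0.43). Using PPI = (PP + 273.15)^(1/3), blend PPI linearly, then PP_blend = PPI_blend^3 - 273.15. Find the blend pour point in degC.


PPI_1 = (-30 + 273.15)^(1/3) = 6.241535
PPI_2 = (-14 + 273.15)^(1/3) = 6.375541
PPI_blend = 0.57 * 6.241535 + 0.43 * 6.375541 = 6.299158
PP_blend = 6.299158^3 - 273.15 = 249.9468 - 273.15 = -23.2

-23.2 degC


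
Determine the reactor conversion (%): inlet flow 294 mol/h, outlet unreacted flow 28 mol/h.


X = (F_in - F_out) / F_in * 100
Moles reacted = 294 - 28 = 266
X = 266 / 294 * 100
= 0.9048 * 100
= 90.48 %

90.48 %


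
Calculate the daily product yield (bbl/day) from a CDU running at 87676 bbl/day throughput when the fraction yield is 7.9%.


Crude throughput = 87676 bbl/day
Fraction yield = 7.9%
yield = throughput * fraction / 100
yield = 87676 * 7.9 / 100 = 6926.404

6926.404 bbl/day


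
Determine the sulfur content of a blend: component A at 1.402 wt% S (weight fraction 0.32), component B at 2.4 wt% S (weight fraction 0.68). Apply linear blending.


Linear sulfur blending: S_blend = x1*S1 + x2*S2
Contribution 1: 0.32 * 1.402 = 0.44864 wt%
Contribution 2: 0.68 * 2.4 = 1.632 wt%
S_blend = 0.44864 + 1.632 = 2.08064

2.08064 wt%


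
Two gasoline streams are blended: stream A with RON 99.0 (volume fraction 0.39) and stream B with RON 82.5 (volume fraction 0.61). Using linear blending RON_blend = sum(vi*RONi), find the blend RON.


Linear blending: RON_blend = sum(vi * RONi)
Contribution 1: 0.39 * 99.0 = 38.61
Contribution 2: 0.61 * 82.5 = 50.325
RON_blend = 38.61 + 50.325 = 88.935

88.935


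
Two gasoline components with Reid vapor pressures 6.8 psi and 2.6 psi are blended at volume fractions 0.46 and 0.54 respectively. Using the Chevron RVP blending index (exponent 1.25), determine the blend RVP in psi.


Chevron index: RVP_blend = (sum xi*RVPi^1.25)^(1/1.25)
RVP^1.25 terms: 0.46 * 6.8^1.25 + 0.54 * 2.6^1.25 = 6.83403
RVP_blend = 6.83403^(1/1.25) = 4.653

4.653 psi


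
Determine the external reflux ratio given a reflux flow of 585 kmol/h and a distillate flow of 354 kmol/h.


Reflux ratio definition: R = L / D (liquid returned / distillate withdrawn)
L = 585 kmol/h, D = 354 kmol/h
R = 585 / 354 = 1.653

1.653


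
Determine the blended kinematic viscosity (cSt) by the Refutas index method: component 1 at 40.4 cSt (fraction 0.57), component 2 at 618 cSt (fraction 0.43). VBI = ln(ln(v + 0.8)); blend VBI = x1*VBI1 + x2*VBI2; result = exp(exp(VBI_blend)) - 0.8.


Refutas method: VBN_i = 14.534*ln(ln(visc_i + 0.8)) + 10.975, blended linearly by mass fraction; since VBN is linear in VBI_i = ln(ln(visc_i + 0.8)) and the fractions sum to 1, blend VBI directly: visc = exp(exp(VBI_blend)) - 0.8
VBI_1 = ln(ln(40.4 + 0.8)) = 1.3133
VBI_2 = ln(ln(618 + 0.8)) = 1.86063
VBI_blend = 0.57 * 1.3133 + 0.43 * 1.86063 = 1.54865
visc_blend = exp(exp(1.54865)) - 0.8 = 109.7

109.7 cSt


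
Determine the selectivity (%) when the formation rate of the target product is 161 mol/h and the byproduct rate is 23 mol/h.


Selectivity = desired / (desired + undesired) * 100
Total products = 161 + 23 = 184 mol/h
S = 161 / 184 * 100
= 0.8750 * 100
= 87.50 %

87.50 %


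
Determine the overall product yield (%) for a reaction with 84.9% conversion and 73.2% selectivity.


Overall yield = conversion (%) * selectivity (%) / 100
Conversion = 84.9%, Selectivity = 73.2%
Y = 84.9 * 73.2 / 100
= 62.1468 %

62.1468 %


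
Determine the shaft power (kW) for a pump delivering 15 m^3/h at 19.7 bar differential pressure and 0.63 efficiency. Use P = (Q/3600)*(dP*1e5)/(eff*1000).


Q = 15 / 3600 = 0.00416667 m^3/s
P = 0.00416667 * (19.7 * 1e5) / 0.63 / 1000 = 13.03

13.03 kW


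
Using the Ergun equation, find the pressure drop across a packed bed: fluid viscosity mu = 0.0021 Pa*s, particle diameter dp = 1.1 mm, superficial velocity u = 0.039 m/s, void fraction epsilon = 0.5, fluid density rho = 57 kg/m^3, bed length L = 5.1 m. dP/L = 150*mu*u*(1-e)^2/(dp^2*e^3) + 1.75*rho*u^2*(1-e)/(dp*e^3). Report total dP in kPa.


dp = 1.1 mm = 0.0011 m
Viscous term = 150*0.0021*0.039*(1-0.5)^2 / (0.0011^2*0.5^3) = 20305.8
Inertial term = 1.75*57*0.039^2*(1-0.5) / (0.0011*0.5^3) = 551.708
dP/L = 20305.8 + 551.708 = 20857.5 Pa/m
dP = 20857.5 * 5.1 / 1000 = 106.4 kPa

106.4 kPa


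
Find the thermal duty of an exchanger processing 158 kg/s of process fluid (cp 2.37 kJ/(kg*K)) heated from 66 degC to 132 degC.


Q = m_dot * cp * delta_T
delta_T = 132 - 66 = 66 K
Q = 158 * 2.37 * 66
= 374.46 * 66
= 24714.36 kW

24714.36 kW


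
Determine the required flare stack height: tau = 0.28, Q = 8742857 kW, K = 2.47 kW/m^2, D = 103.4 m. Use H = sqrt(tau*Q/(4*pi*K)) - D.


tau*Q/(4*pi*K) = 0.28 * 8742857 / (4 * pi * 2.47) = 78868.7
sqrt(78868.7) = 280.836
H = 280.836 - 103.4 = 177.4

177.4 m


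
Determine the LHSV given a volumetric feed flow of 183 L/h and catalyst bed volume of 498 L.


LHSV = volumetric feed rate / catalyst volume
= 183 L/h / 498 L
= 0.3675 h^-1

0.3675 h^-1


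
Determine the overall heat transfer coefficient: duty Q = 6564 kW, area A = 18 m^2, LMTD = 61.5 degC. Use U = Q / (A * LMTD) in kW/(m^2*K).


From Q = U*A*LMTD, U = Q / (A * LMTD)
U = 6564 / (18 * 61.5) = 6564 / 1107 = 5.930

5.930 kW/(m^2*K)


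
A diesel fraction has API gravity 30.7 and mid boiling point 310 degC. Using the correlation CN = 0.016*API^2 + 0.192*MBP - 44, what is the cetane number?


CN = 0.016 * 30.7^2 + 0.192 * 310 - 44
CN = 15.07984 + 59.52 - 44 = 30.59984

30.59984


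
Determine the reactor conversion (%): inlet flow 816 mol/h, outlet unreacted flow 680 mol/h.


X = (F_in - F_out) / F_in * 100
Moles reacted = 816 - 680 = 136
X = 136 / 816 * 100
= 0.1667 * 100
= 16.67 %

16.67 %


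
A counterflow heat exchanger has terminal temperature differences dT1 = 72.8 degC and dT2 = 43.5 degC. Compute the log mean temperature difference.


LMTD = (dT1 - dT2) / ln(dT1/dT2)
= (72.8 - 43.5) / ln(72.8 / 43.5) = 29.3 / 0.514955 = 56.90

56.90 degC


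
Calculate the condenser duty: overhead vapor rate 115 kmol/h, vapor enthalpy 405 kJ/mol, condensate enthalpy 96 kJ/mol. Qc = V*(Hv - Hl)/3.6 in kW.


Qc = 115 * (405 - 96) / 3.6 = 115 * 309 / 3.6 = 9871

9871 kW


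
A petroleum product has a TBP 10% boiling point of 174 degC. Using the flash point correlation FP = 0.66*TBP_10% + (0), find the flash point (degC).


FP = 0.66 * 174 + (0) = 114.84

114.84 degC


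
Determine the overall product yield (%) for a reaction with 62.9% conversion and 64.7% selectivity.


Overall yield = conversion (%) * selectivity (%) / 100
Conversion = 62.9%, Selectivity = 64.7%
Y = 62.9 * 64.7 / 100
= 40.6963 %

40.6963 %


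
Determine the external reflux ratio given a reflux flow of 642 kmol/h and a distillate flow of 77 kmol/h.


Reflux ratio definition: R = L / D (liquid returned / distillate withdrawn)
L = 642 kmol/h, D = 77 kmol/h
R = 642 / 77 = 8.338

8.338


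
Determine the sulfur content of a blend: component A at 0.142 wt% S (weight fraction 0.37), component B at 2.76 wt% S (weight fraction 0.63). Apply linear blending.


Linear sulfur blending: S_blend = x1*S1 + x2*S2
Contribution 1: 0.37 * 0.142 = 0.05254 wt%
Contribution 2: 0.63 * 2.76 = 1.7388 wt%
S_blend = 0.05254 + 1.7388 = 1.79134

1.79134 wt%


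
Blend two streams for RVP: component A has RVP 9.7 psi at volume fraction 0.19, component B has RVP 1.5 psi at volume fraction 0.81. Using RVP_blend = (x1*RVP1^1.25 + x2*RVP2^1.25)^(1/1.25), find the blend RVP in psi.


Chevron index: RVP_blend = (sum xi*RVPi^1.25)^(1/1.25)
RVP^1.25 terms: 0.19 * 9.7^1.25 + 0.81 * 1.5^1.25 = 4.59713
RVP_blend = 4.59713^(1/1.25) = 3.388

3.388 psi


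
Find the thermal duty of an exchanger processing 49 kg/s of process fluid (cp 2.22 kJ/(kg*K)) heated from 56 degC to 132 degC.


Q = m_dot * cp * delta_T
delta_T = 132 - 56 = 76 K
Q = 49 * 2.22 * 76
= 108.78 * 76
= 8267.28 kW

8267.28 kW


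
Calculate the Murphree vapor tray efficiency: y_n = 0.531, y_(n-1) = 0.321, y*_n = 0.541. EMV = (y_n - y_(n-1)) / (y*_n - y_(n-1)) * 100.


Murphree vapor efficiency: EMV = (y_n - y_(n-1)) / (y*_n - y_(n-1)) * 100
EMV = (0.531 - 0.321) / (0.541 - 0.321) * 100 = 0.21 / 0.22 * 100 = 95.45

95.45 %


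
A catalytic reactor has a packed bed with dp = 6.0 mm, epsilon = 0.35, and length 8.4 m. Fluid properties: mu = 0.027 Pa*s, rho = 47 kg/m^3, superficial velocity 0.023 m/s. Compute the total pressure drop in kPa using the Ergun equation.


dp = 6.0 mm = 0.006 m
Viscous term = 150*0.027*0.023*(1-0.35)^2 / (0.006^2*0.35^3) = 25497.8
Inertial term = 1.75*47*0.023^2*(1-0.35) / (0.006*0.35^3) = 109.938
dP/L = 25497.8 + 109.938 = 25607.7 Pa/m
dP = 25607.7 * 8.4 / 1000 = 215.1 kPa

215.1 kPa


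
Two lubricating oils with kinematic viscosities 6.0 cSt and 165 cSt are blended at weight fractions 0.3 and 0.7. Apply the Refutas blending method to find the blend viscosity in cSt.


Refutas method: VBN_i = 14.534*ln(ln(visc_i + 0.8)) + 10.975, blended linearly by mass fraction; since VBN is linear in VBI_i = ln(ln(visc_i + 0.8)) and the fractions sum to 1, blend VBI directly: visc = exp(exp(VBI_blend)) - 0.8
VBI_1 = ln(ln(6.0 + 0.8)) = 0.650721
VBI_2 = ln(ln(165 + 0.8)) = 1.63135
VBI_blend = 0.3 * 0.650721 + 0.7 * 1.63135 = 1.33716
visc_blend = exp(exp(1.33716)) - 0.8 = 44.27

44.27 cSt


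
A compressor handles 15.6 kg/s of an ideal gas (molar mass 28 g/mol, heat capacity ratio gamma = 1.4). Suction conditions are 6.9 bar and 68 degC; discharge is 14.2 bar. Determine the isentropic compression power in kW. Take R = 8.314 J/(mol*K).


Isentropic work: W = m*(gamma/(gamma-1))*(R*T1/MW)*((P2/P1)^((gamma-1)/gamma) - 1)
T1 = 68 + 273.15 = 341.15 K
Pressure ratio = 14.2 / 6.9 = 2.05797
Exponent = (1.4 - 1)/1.4 = 0.285714
(P2/P1)^exp - 1 = 2.05797^0.285714 - 1 = 0.229006
W = 15.6 * 1.4 / 0.4 * 8.314 * 341.15 / 28 * 0.229006 = 1267

1267 kW


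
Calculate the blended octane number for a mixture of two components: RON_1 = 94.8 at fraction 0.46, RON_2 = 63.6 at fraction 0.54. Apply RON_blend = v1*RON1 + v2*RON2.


Linear blending: RON_blend = sum(vi * RONi)
Contribution 1: 0.46 * 94.8 = 43.608
Contribution 2: 0.54 * 63.6 = 34.344
RON_blend = 43.608 + 34.344 = 77.952

77.952


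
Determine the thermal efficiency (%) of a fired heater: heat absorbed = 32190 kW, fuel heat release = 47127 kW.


Furnace efficiency = Q_absorbed / Q_fuel * 100
= 32190 / 47127 * 100 = 68.30

68.30 %


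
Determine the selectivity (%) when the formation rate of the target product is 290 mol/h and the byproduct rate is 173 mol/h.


Selectivity = desired / (desired + undesired) * 100
Total products = 290 + 173 = 463 mol/h
S = 290 / 463 * 100
= 0.6263 * 100
= 62.63 %

62.63 %


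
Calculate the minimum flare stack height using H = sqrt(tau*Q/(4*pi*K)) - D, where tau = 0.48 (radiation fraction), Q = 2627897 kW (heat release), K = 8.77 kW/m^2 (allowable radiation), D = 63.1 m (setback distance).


tau*Q/(4*pi*K) = 0.48 * 2627897 / (4 * pi * 8.77) = 11445.6
sqrt(11445.6) = 106.984
H = 106.984 - 63.1 = 43.88

43.88 m


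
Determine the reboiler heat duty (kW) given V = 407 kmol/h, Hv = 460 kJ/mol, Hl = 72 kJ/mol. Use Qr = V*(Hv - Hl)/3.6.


Qr = 407 * (460 - 72) / 3.6 = 407 * 388 / 3.6 = 43870

43870 kW


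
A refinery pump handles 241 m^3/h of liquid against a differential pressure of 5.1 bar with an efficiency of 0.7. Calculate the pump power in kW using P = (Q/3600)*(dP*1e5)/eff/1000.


Q = 241 / 3600 = 0.0669444 m^3/s
P = 0.0669444 * (5.1 * 1e5) / 0.7 / 1000 = 48.77

48.77 kW


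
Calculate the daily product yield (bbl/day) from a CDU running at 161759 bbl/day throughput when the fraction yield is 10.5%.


Crude throughput = 161759 bbl/day
Fraction yield = 10.5%
yield = throughput * fraction / 100
yield = 161759 * 10.5 / 100 = 16984.695

16984.695 bbl/day


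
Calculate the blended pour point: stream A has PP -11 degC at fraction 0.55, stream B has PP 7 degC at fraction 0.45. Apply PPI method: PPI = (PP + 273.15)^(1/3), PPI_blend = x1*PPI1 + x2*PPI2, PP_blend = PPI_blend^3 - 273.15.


PPI_1 = (-11 + 273.15)^(1/3) = 6.400049
PPI_2 = (7 + 273.15)^(1/3) = 6.543301
PPI_blend = 0.55 * 6.400049 + 0.45 * 6.543301 = 6.464512
PP_blend = 6.464512^3 - 273.15 = 270.1514 - 273.15 = -3

-3 degC


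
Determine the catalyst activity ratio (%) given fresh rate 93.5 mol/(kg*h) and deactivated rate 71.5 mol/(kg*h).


Activity (%) = (rate_used / rate_fresh) * 100
rate_used = 71.5, rate_fresh = 93.5
= (71.5 / 93.5) * 100
= 0.7647 * 100 = 76.47

76.47 %


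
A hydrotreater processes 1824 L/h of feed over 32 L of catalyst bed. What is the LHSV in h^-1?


LHSV = volumetric feed rate / catalyst volume
= 1824 L/h / 32 L
= 57.00 h^-1

57.00 h^-1


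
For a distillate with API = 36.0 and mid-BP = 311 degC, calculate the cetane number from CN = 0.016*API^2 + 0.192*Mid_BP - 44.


CN = 0.016 * 36.0^2 + 0.192 * 311 - 44
CN = 20.736 + 59.712 - 44 = 36.448

36.448


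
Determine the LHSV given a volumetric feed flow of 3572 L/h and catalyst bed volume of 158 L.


LHSV = volumetric feed rate / catalyst volume
= 3572 L/h / 158 L
= 22.61 h^-1

22.61 h^-1


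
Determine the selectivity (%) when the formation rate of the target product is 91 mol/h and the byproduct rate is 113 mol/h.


Selectivity = desired / (desired + undesired) * 100
Total products = 91 + 113 = 204 mol/h
S = 91 / 204 * 100
= 0.4461 * 100
= 44.61 %

44.61 %


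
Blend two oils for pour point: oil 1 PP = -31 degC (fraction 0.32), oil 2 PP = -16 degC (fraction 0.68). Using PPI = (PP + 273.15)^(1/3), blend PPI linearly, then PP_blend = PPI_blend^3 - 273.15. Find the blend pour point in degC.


PPI_1 = (-31 + 273.15)^(1/3) = 6.232967
PPI_2 = (-16 + 273.15)^(1/3) = 6.359098
PPI_blend = 0.32 * 6.232967 + 0.68 * 6.359098 = 6.318736
PP_blend = 6.318736^3 - 273.15 = 252.2845 - 273.15 = -20.87

-20.87 degC


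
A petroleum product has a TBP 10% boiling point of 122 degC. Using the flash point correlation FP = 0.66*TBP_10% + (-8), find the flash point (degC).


FP = 0.66 * 122 + (-8) = 72.52

72.52 degC


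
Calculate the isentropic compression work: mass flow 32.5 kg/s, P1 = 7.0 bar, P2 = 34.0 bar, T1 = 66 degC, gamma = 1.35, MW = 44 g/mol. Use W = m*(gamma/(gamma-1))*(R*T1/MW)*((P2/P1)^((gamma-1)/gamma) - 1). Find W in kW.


Isentropic work: W = m*(gamma/(gamma-1))*(R*T1/MW)*((P2/P1)^((gamma-1)/gamma) - 1)
T1 = 66 + 273.15 = 339.15 K
Pressure ratio = 34.0 / 7.0 = 4.85714
Exponent = (1.35 - 1)/1.35 = 0.259259
(P2/P1)^exp - 1 = 4.85714^0.259259 - 1 = 0.506435
W = 32.5 * 1.35 / 0.35 * 8.314 * 339.15 / 44 * 0.506435 = 4068

4068 kW


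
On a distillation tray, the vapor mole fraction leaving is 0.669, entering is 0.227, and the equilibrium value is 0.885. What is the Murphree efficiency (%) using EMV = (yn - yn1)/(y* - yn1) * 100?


Murphree vapor efficiency: EMV = (y_n - y_(n-1)) / (y*_n - y_(n-1)) * 100
EMV = (0.669 - 0.227) / (0.885 - 0.227) * 100 = 0.442 / 0.658 * 100 = 67.17

67.17 %


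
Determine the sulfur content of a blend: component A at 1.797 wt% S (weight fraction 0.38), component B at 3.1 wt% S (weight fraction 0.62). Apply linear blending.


Linear sulfur blending: S_blend = x1*S1 + x2*S2
Contribution 1: 0.38 * 1.797 = 0.68286 wt%
Contribution 2: 0.62 * 3.1 = 1.922 wt%
S_blend = 0.68286 + 1.922 = 2.60486

2.60486 wt%


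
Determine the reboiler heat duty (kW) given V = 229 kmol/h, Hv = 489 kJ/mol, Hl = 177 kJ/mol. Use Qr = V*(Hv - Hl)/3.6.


Qr = 229 * (489 - 177) / 3.6 = 229 * 312 / 3.6 = 19850

19850 kW


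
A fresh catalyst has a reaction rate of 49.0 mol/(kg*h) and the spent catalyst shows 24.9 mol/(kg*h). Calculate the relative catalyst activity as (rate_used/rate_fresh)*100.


Activity (%) = (rate_used / rate_fresh) * 100
rate_used = 24.9, rate_fresh = 49.0
= (24.9 / 49.0) * 100
= 0.5082 * 100 = 50.82

50.82 %


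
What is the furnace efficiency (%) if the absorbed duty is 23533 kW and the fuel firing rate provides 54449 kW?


Furnace efficiency = Q_absorbed / Q_fuel * 100
= 23533 / 54449 * 100 = 43.22

43.22 %


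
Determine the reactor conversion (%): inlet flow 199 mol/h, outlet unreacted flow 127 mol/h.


X = (F_in - F_out) / F_in * 100
Moles reacted = 199 - 127 = 72
X = 72 / 199 * 100
= 0.3618 * 100
= 36.18 %

36.18 %


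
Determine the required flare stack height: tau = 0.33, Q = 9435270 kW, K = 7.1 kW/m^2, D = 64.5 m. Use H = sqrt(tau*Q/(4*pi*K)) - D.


tau*Q/(4*pi*K) = 0.33 * 9435270 / (4 * pi * 7.1) = 34898
sqrt(34898) = 186.81
H = 186.81 - 64.5 = 122.3

122.3 m


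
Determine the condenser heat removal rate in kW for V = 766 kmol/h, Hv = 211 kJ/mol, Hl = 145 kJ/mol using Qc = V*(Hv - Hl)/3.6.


Qc = 766 * (211 - 145) / 3.6 = 766 * 66 / 3.6 = 14040

14040 kW


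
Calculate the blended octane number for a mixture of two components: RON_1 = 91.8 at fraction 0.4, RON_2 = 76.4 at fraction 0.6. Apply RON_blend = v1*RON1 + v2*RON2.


Linear blending: RON_blend = sum(vi * RONi)
Contribution 1: 0.4 * 91.8 = 36.72
Contribution 2: 0.6 * 76.4 = 45.84
RON_blend = 36.72 + 45.84 = 82.56

82.56


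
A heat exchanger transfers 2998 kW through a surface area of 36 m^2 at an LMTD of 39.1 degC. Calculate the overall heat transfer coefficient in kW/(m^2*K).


From Q = U*A*LMTD, U = Q / (A * LMTD)
U = 2998 / (36 * 39.1) = 2998 / 1407.6 = 2.130

2.130 kW/(m^2*K)


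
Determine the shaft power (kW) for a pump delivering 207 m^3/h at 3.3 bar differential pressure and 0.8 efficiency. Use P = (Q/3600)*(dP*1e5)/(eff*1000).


Q = 207 / 3600 = 0.0575 m^3/s
P = 0.0575 * (3.3 * 1e5) / 0.8 / 1000 = 23.72

23.72 kW


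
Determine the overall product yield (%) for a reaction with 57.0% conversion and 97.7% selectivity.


Overall yield = conversion (%) * selectivity (%) / 100
Conversion = 57.0%, Selectivity = 97.7%
Y = 57.0 * 97.7 / 100
= 55.689 %

55.689 %
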